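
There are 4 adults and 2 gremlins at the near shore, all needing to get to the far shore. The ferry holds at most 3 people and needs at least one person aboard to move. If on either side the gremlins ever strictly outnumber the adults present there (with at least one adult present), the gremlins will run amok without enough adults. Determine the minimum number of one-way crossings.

Counting alone: each trip to the far shore takes at most 3 across and each return brings at least 1 back, so after t trips out (and t−1 returns) at most 3t − (t−1) of the 6 are across; that first reaches 6 at t = 3, so at least 5 crossings are needed.
The plan below uses exactly 5 crossings, so it is optimal:
1. 2 gremlins → the far shore.  (the near shore: 4A 0G; the far shore: 0A 2G)
2. 1 gremlin ← the near shore.  (the near shore: 4A 1G; the far shore: 0A 1G)
3. 2 adults and 1 gremlin → the far shore.  (the near shore: 2A 0G; the far shore: 2A 2G)
4. 1 gremlin ← the near shore.  (the near shore: 2A 1G; the far shore: 2A 1G)
5. 2 adults and 1 gremlin → the far shore.  (the near shore: 0A 0G; the far shore: 4A 2G)

5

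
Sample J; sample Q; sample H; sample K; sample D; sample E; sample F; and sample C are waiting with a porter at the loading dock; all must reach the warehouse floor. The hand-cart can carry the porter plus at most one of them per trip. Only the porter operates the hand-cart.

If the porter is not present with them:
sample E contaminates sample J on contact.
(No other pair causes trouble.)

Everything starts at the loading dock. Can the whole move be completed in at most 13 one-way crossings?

No

Counting alone: the porter can take at most 1 across per trip to the warehouse floor, so moving all 8 needs at least 8 loaded trips out, with a return between consecutive ones — at least 15 crossings.
Since 13 < 15, 13 crossings cannot be enough. (The shortest complete plan in fact takes 15:)
1. Porter goes to the warehouse floor with sample J.  [the loading dock: sample C, sample D, sample E, sample F, sample H, sample K, sample Q | the warehouse floor: sample J]
2. Porter goes back to the loading dock alone.  [the loading dock: sample C, sample D, sample E, sample F, sample H, sample K, sample Q | the warehouse floor: sample J]
3. Porter goes to the warehouse floor with sample Q.  [the loading dock: sample C, sample D, sample E, sample F, sample H, sample K | the warehouse floor: sample J, sample Q]
4. Porter goes back to the loading dock alone.  [the loading dock: sample C, sample D, sample E, sample F, sample H, sample K | the warehouse floor: sample J, sample Q]
5. Porter goes to the warehouse floor with sample H.  [the loading dock: sample C, sample D, sample E, sample F, sample K | the warehouse floor: sample H, sample J, sample Q]
6. Porter goes back to the loading dock alone.  [the loading dock: sample C, sample D, sample E, sample F, sample K | the warehouse floor: sample H, sample J, sample Q]
7. Porter goes to the warehouse floor with sample K.  [the loading dock: sample C, sample D, sample E, sample F | the warehouse floor: sample H, sample J, sample K, sample Q]
8. Porter goes back to the loading dock alone.  [the loading dock: sample C, sample D, sample E, sample F | the warehouse floor: sample H, sample J, sample K, sample Q]
9. Porter goes to the warehouse floor with sample D.  [the loading dock: sample C, sample E, sample F | the warehouse floor: sample D, sample H, sample J, sample K, sample Q]
10. Porter goes back to the loading dock alone.  [the loading dock: sample C, sample E, sample F | the warehouse floor: sample D, sample H, sample J, sample K, sample Q]
11. Porter goes to the warehouse floor with sample F.  [the loading dock: sample C, sample E | the warehouse floor: sample D, sample F, sample H, sample J, sample K, sample Q]
12. Porter goes back to the loading dock alone.  [the loading dock: sample C, sample E | the warehouse floor: sample D, sample F, sample H, sample J, sample K, sample Q]
13. Porter goes to the warehouse floor with sample C.  [the loading dock: sample E | the warehouse floor: sample C, sample D, sample F, sample H, sample J, sample K, sample Q]
14. Porter goes back to the loading dock alone.  [the loading dock: sample E | the warehouse floor: sample C, sample D, sample F, sample H, sample J, sample K, sample Q]
15. Porter goes to the warehouse floor with sample E.  [the loading dock: — | the warehouse floor: sample C, sample D, sample E, sample F, sample H, sample J, sample K, sample Q]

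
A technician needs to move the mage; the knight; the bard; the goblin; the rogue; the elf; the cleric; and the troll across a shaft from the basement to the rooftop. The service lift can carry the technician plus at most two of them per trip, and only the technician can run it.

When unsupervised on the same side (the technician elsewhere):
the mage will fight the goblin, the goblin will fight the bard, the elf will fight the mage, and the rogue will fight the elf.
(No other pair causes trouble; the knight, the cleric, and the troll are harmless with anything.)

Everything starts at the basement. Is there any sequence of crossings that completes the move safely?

1. Technician goes to the rooftop with the elf and the goblin.
2. Technician goes back to the basement alone.
3. Technician goes to the rooftop with the knight and the mage.
4. Technician goes back to the basement with the elf and the goblin.
5. Technician goes to the rooftop with the bard and the rogue.
6. Technician goes back to the basement alone.
7. Technician goes to the rooftop with the cleric and the troll.
8. Technician goes back to the basement alone.
9. Technician goes to the rooftop with the elf and the goblin.

Yes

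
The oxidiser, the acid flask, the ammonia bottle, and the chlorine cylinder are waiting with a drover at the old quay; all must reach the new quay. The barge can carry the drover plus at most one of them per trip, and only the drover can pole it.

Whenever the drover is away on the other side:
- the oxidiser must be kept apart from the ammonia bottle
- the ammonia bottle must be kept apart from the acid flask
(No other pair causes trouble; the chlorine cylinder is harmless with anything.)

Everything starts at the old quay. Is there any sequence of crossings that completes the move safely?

1. Drover goes to the new quay with the ammonia bottle.  [the old quay: the acid flask, the chlorine cylinder, the oxidiser | the new quay: the ammonia bottle]
2. Drover goes back to the old quay alone.  [the old quay: the acid flask, the chlorine cylinder, the oxidiser | the new quay: the ammonia bottle]
3. Drover goes to the new quay with the oxidiser.  [the old quay: the acid flask, the chlorine cylinder | the new quay: the ammonia bottle, the oxidiser]
4. Drover goes back to the old quay with the ammonia bottle.  [the old quay: the acid flask, the ammonia bottle, the chlorine cylinder | the new quay: the oxidiser]
5. Drover goes to the new quay with the acid flask.  [the old quay: the ammonia bottle, the chlorine cylinder | the new quay: the acid flask, the oxidiser]
6. Drover goes back to the old quay alone.  [the old quay: the ammonia bottle, the chlorine cylinder | the new quay: the acid flask, the oxidiser]
7. Drover goes to the new quay with the chlorine cylinder.  [the old quay: the ammonia bottle | the new quay: the acid flask, the chlorine cylinder, the oxidiser]
8. Drover goes back to the old quay alone.  [the old quay: the ammonia bottle | the new quay: the acid flask, the chlorine cylinder, the oxidiser]
9. Drover goes to the new quay with the ammonia bottle.  [the old quay: — | the new quay: the acid flask, the ammonia bottle, the chlorine cylinder, the oxidiser]

Yes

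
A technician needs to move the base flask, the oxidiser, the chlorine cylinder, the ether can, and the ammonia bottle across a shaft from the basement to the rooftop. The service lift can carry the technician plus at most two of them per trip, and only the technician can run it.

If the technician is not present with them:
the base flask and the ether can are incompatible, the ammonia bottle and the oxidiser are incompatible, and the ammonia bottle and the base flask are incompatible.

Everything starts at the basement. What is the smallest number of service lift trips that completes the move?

Counting alone: the technician can take at most 2 across per trip to the rooftop, so moving all 5 needs at least 3 loaded trips out, with a return between consecutive ones — at least 5 crossings.
The plan below uses exactly 5 crossings, so it is optimal:
1. Technician goes to the rooftop with the base flask and the oxidiser.
2. Technician goes back to the basement alone.
3. Technician goes to the rooftop with the chlorine cylinder.
4. Technician goes back to the basement alone.
5. Technician goes to the rooftop with the ammonia bottle and the ether can.

5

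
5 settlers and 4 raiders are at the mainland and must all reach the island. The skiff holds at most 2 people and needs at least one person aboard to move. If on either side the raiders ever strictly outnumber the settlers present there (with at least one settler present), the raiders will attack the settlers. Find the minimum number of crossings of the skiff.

Counting alone: each trip to the island takes at most 2 across and each return brings at least 1 back, so after t trips out (and t−1 returns) at most 2t − (t−1) of the 9 are across; that first reaches 9 at t = 8, so at least 15 crossings are needed.
The plan below uses exactly 15 crossings, so it is optimal:
1. 2 raiders → the island.  (the mainland: 5S 2R; the island: 0S 2R)
2. 1 raider ← the mainland.  (the mainland: 5S 3R; the island: 0S 1R)
3. 2 raiders → the island.  (the mainland: 5S 1R; the island: 0S 3R)
4. 1 raider ← the mainland.  (the mainland: 5S 2R; the island: 0S 2R)
5. 2 settlers → the island.  (the mainland: 3S 2R; the island: 2S 2R)
6. 1 raider ← the mainland.  (the mainland: 3S 3R; the island: 2S 1R)
7. 1 settler and 1 raider → the island.  (the mainland: 2S 2R; the island: 3S 2R)
8. 1 settler ← the mainland.  (the mainland: 3S 2R; the island: 2S 2R)
9. 1 settler and 1 raider → the island.  (the mainland: 2S 1R; the island: 3S 3R)
10. 1 raider ← the mainland.  (the mainland: 2S 2R; the island: 3S 2R)
11. 1 settler and 1 raider → the island.  (the mainland: 1S 1R; the island: 4S 3R)
12. 1 settler ← the mainland.  (the mainland: 2S 1R; the island: 3S 3R)
13. 1 settler and 1 raider → the island.  (the mainland: 1S 0R; the island: 4S 4R)
14. 1 raider ← the mainland.  (the mainland: 1S 1R; the island: 4S 3R)
15. 1 settler and 1 raider → the island.  (the mainland: 0S 0R; the island: 5S 4R)

15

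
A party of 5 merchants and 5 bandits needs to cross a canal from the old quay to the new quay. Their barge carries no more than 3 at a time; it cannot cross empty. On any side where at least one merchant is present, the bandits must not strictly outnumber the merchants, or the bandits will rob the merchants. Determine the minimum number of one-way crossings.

Counting alone: each trip to the new quay takes at most 3 across and each return brings at least 1 back, so after t trips out (and t−1 returns) at most 3t − (t−1) of the 10 are across; that first reaches 10 at t = 5, so at least 9 crossings are needed.
The safety rule pushes this higher. Following every safe sequence of crossings, the most of the 10 that can be at the new quay as the barge arrives there on crossing 9 is 9 — never all 10.
So no plan with fewer than 11 crossings exists, and this one achieves 11:
1. 2 bandits → the new quay.  (the old quay: 5M 3B; the new quay: 0M 2B)
2. 1 bandit ← the old quay.  (the old quay: 5M 4B; the new quay: 0M 1B)
3. 3 bandits → the new quay.  (the old quay: 5M 1B; the new quay: 0M 4B)
4. 1 bandit ← the old quay.  (the old quay: 5M 2B; the new quay: 0M 3B)
5. 3 merchants → the new quay.  (the old quay: 2M 2B; the new quay: 3M 3B)
6. 1 merchant and 1 bandit ← the old quay.  (the old quay: 3M 3B; the new quay: 2M 2B)
7. 3 merchants → the new quay.  (the old quay: 0M 3B; the new quay: 5M 2B)
8. 1 bandit ← the old quay.  (the old quay: 0M 4B; the new quay: 5M 1B)
9. 2 bandits → the new quay.  (the old quay: 0M 2B; the new quay: 5M 3B)
10. 1 bandit ← the old quay.  (the old quay: 0M 3B; the new quay: 5M 2B)
11. 3 bandits → the new quay.  (the old quay: 0M 0B; the new quay: 5M 5B)

11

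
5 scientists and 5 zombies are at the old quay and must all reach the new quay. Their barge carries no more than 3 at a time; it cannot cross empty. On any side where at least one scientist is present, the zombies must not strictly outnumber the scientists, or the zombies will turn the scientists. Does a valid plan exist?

1. 2 zombies → the new quay.  (the old quay: 5S 3Z; the new quay: 0S 2Z)
2. 1 zombie ← the old quay.  (the old quay: 5S 4Z; the new quay: 0S 1Z)
3. 3 zombies → the new quay.  (the old quay: 5S 1Z; the new quay: 0S 4Z)
4. 1 zombie ← the old quay.  (the old quay: 5S 2Z; the new quay: 0S 3Z)
5. 3 scientists → the new quay.  (the old quay: 2S 2Z; the new quay: 3S 3Z)
6. 1 scientist and 1 zombie ← the old quay.  (the old quay: 3S 3Z; the new quay: 2S 2Z)
7. 3 scientists → the new quay.  (the old quay: 0S 3Z; the new quay: 5S 2Z)
8. 1 zombie ← the old quay.  (the old quay: 0S 4Z; the new quay: 5S 1Z)
9. 2 zombies → the new quay.  (the old quay: 0S 2Z; the new quay: 5S 3Z)
10. 1 zombie ← the old quay.  (the old quay: 0S 3Z; the new quay: 5S 2Z)
11. 3 zombies → the new quay.  (the old quay: 0S 0Z; the new quay: 5S 5Z)

Yes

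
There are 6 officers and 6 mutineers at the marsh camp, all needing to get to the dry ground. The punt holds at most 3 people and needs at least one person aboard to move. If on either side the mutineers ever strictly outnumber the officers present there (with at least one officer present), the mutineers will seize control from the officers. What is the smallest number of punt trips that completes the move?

impossible

Following every safe sequence of crossings from the start, the most of the 12 that can be at the dry ground as the punt arrives there on crossings 1, 3, 5 is 3, 5, 6 respectively; the best ever achieved is 6 of 12.
From crossing 7 on, no configuration arises that was not already reachable earlier: only 17 distinct safe configurations (who is on which side, and where the punt is) can ever be reached, none of them has everyone across, and every continuation just revisits them. They are: 0 officers + 0 mutineers across (punt back at the start); 0 officers + 1 mutineer across (punt there); 0 officers + 1 mutineer across (punt back at the start); 0 officers + 2 mutineers across (punt there); 0 officers + 2 mutineers across (punt back at the start); 0 officers + 3 mutineers across (punt there); 0 officers + 3 mutineers across (punt back at the start); 0 officers + 4 mutineers across (punt there); 0 officers + 4 mutineers across (punt back at the start); 0 officers + 5 mutineers across (punt there); 0 officers + 5 mutineers across (punt back at the start); 0 officers + 6 mutineers across (punt there); 1 officer + 1 mutineer across (punt there); 1 officer + 1 mutineer across (punt back at the start); 2 officers + 2 mutineers across (punt there); 2 officers + 2 mutineers across (punt back at the start); 3 officers + 3 mutineers across (punt there). So no valid plan exists.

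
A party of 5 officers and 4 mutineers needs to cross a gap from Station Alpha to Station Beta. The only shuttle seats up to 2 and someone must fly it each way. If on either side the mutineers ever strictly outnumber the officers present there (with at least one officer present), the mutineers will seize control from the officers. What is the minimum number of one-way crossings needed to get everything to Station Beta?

Counting alone: each trip to Station Beta takes at most 2 across and each return brings at least 1 back, so after t trips out (and t−1 returns) at most 2t − (t−1) of the 9 are across; that first reaches 9 at t = 8, so at least 15 crossings are needed.
The plan below uses exactly 15 crossings, so it is optimal:
1. 2 mutineers → Station Beta.  (Station Alpha: 5O 2M; Station Beta: 0O 2M)
2. 1 mutineer ← Station Alpha.  (Station Alpha: 5O 3M; Station Beta: 0O 1M)
3. 2 mutineers → Station Beta.  (Station Alpha: 5O 1M; Station Beta: 0O 3M)
4. 1 mutineer ← Station Alpha.  (Station Alpha: 5O 2M; Station Beta: 0O 2M)
5. 2 officers → Station Beta.  (Station Alpha: 3O 2M; Station Beta: 2O 2M)
6. 1 mutineer ← Station Alpha.  (Station Alpha: 3O 3M; Station Beta: 2O 1M)
7. 1 officer and 1 mutineer → Station Beta.  (Station Alpha: 2O 2M; Station Beta: 3O 2M)
8. 1 officer ← Station Alpha.  (Station Alpha: 3O 2M; Station Beta: 2O 2M)
9. 1 officer and 1 mutineer → Station Beta.  (Station Alpha: 2O 1M; Station Beta: 3O 3M)
10. 1 mutineer ← Station Alpha.  (Station Alpha: 2O 2M; Station Beta: 3O 2M)
11. 1 officer and 1 mutineer → Station Beta.  (Station Alpha: 1O 1M; Station Beta: 4O 3M)
12. 1 officer ← Station Alpha.  (Station Alpha: 2O 1M; Station Beta: 3O 3M)
13. 1 officer and 1 mutineer → Station Beta.  (Station Alpha: 1O 0M; Station Beta: 4O 4M)
14. 1 mutineer ← Station Alpha.  (Station Alpha: 1O 1M; Station Beta: 4O 3M)
15. 1 officer and 1 mutineer → Station Beta.  (Station Alpha: 0O 0M; Station Beta: 5O 4M)

15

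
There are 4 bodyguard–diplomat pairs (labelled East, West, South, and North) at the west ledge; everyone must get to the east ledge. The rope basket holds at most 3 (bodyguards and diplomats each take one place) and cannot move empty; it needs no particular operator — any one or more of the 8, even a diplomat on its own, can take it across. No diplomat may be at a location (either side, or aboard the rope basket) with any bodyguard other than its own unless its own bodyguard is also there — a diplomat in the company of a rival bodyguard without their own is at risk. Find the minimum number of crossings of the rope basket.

Counting alone: each trip to the east ledge takes at most 3 across and each return brings at least 1 back, so after t trips out (and t−1 returns) at most 3t − (t−1) of the 8 are across; that first reaches 8 at t = 4, so at least 7 crossings are needed.
The safety rule pushes this higher. Following every safe sequence of crossings, the most of the 8 that can be at the east ledge as the rope basket arrives there on crossing 7 is 7 — never all 8.
So no plan with fewer than 9 crossings exists, and this one achieves 9:
1. bodyguard East and diplomat East cross → the east ledge.
2. bodyguard East crosses ← the west ledge.
3. bodyguard East, bodyguard West, and diplomat West cross → the east ledge.
4. bodyguard East and diplomat East cross ← the west ledge.
5. bodyguard East, bodyguard North, and bodyguard South cross → the east ledge.
6. diplomat West crosses ← the west ledge.
7. diplomat East and diplomat West cross → the east ledge.
8. diplomat East crosses ← the west ledge.
9. diplomat East, diplomat North, and diplomat South cross → the east ledge.

9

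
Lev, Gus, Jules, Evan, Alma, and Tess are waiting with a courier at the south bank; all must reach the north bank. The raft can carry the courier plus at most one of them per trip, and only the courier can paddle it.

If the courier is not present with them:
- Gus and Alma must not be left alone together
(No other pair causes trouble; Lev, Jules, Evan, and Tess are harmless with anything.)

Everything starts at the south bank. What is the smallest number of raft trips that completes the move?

11

Counting alone: the courier can take at most 1 across per trip to the north bank, so moving all 6 needs at least 6 loaded trips out, with a return between consecutive ones — at least 11 crossings.
The plan below uses exactly 11 crossings, so it is optimal:
1. Courier goes to the north bank with Gus.  [the south bank: Alma, Evan, Jules, Lev, Tess | the north bank: Gus]
2. Courier goes back to the south bank alone.  [the south bank: Alma, Evan, Jules, Lev, Tess | the north bank: Gus]
3. Courier goes to the north bank with Lev.  [the south bank: Alma, Evan, Jules, Tess | the north bank: Gus, Lev]
4. Courier goes back to the south bank alone.  [the south bank: Alma, Evan, Jules, Tess | the north bank: Gus, Lev]
5. Courier goes to the north bank with Jules.  [the south bank: Alma, Evan, Tess | the north bank: Gus, Jules, Lev]
6. Courier goes back to the south bank alone.  [the south bank: Alma, Evan, Tess | the north bank: Gus, Jules, Lev]
7. Courier goes to the north bank with Evan.  [the south bank: Alma, Tess | the north bank: Evan, Gus, Jules, Lev]
8. Courier goes back to the south bank alone.  [the south bank: Alma, Tess | the north bank: Evan, Gus, Jules, Lev]
9. Courier goes to the north bank with Tess.  [the south bank: Alma | the north bank: Evan, Gus, Jules, Lev, Tess]
10. Courier goes back to the south bank alone.  [the south bank: Alma | the north bank: Evan, Gus, Jules, Lev, Tess]
11. Courier goes to the north bank with Alma.  [the south bank: — | the north bank: Alma, Evan, Gus, Jules, Lev, Tess]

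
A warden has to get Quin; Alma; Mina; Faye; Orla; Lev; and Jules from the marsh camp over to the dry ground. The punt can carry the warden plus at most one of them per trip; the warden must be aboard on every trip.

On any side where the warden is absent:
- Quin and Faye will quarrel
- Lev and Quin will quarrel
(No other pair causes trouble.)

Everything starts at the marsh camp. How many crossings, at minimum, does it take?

15

Counting alone: the warden can take at most 1 across per trip to the dry ground, so moving all 7 needs at least 7 loaded trips out, with a return between consecutive ones — at least 13 crossings.
The safety rule pushes this higher. Following every safe sequence of crossings, the most of the 7 that can be at the dry ground as the punt arrives there on crossing 13 is 6 — never all 7.
So no plan with fewer than 15 crossings exists, and this one achieves 15:
1. Warden goes to the dry ground with Quin.  [the marsh camp: Alma, Faye, Jules, Lev, Mina, Orla | the dry ground: Quin]
2. Warden goes back to the marsh camp alone.  [the marsh camp: Alma, Faye, Jules, Lev, Mina, Orla | the dry ground: Quin]
3. Warden goes to the dry ground with Alma.  [the marsh camp: Faye, Jules, Lev, Mina, Orla | the dry ground: Alma, Quin]
4. Warden goes back to the marsh camp alone.  [the marsh camp: Faye, Jules, Lev, Mina, Orla | the dry ground: Alma, Quin]
5. Warden goes to the dry ground with Mina.  [the marsh camp: Faye, Jules, Lev, Orla | the dry ground: Alma, Mina, Quin]
6. Warden goes back to the marsh camp alone.  [the marsh camp: Faye, Jules, Lev, Orla | the dry ground: Alma, Mina, Quin]
7. Warden goes to the dry ground with Faye.  [the marsh camp: Jules, Lev, Orla | the dry ground: Alma, Faye, Mina, Quin]
8. Warden goes back to the marsh camp with Quin.  [the marsh camp: Jules, Lev, Orla, Quin | the dry ground: Alma, Faye, Mina]
9. Warden goes to the dry ground with Lev.  [the marsh camp: Jules, Orla, Quin | the dry ground: Alma, Faye, Lev, Mina]
10. Warden goes back to the marsh camp alone.  [the marsh camp: Jules, Orla, Quin | the dry ground: Alma, Faye, Lev, Mina]
11. Warden goes to the dry ground with Orla.  [the marsh camp: Jules, Quin | the dry ground: Alma, Faye, Lev, Mina, Orla]
12. Warden goes back to the marsh camp alone.  [the marsh camp: Jules, Quin | the dry ground: Alma, Faye, Lev, Mina, Orla]
13. Warden goes to the dry ground with Jules.  [the marsh camp: Quin | the dry ground: Alma, Faye, Jules, Lev, Mina, Orla]
14. Warden goes back to the marsh camp alone.  [the marsh camp: Quin | the dry ground: Alma, Faye, Jules, Lev, Mina, Orla]
15. Warden goes to the dry ground with Quin.  [the marsh camp: — | the dry ground: Alma, Faye, Jules, Lev, Mina, Orla, Quin]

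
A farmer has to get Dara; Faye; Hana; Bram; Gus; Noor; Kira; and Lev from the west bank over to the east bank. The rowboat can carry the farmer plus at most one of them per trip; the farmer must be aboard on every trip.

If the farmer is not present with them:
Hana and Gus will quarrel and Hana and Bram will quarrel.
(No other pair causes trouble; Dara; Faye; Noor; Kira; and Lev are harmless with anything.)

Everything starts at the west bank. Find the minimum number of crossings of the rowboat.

17

Counting alone: the farmer can take at most 1 across per trip to the east bank, so moving all 8 needs at least 8 loaded trips out, with a return between consecutive ones — at least 15 crossings.
The safety rule pushes this higher. Following every safe sequence of crossings, the most of the 8 that can be at the east bank as the rowboat arrives there on crossing 15 is 7 — never all 8.
So no plan with fewer than 17 crossings exists, and this one achieves 17:
1. Farmer goes to the east bank with Hana.  [the west bank: Bram, Dara, Faye, Gus, Kira, Lev, Noor | the east bank: Hana]
2. Farmer goes back to the west bank alone.  [the west bank: Bram, Dara, Faye, Gus, Kira, Lev, Noor | the east bank: Hana]
3. Farmer goes to the east bank with Dara.  [the west bank: Bram, Faye, Gus, Kira, Lev, Noor | the east bank: Dara, Hana]
4. Farmer goes back to the west bank alone.  [the west bank: Bram, Faye, Gus, Kira, Lev, Noor | the east bank: Dara, Hana]
5. Farmer goes to the east bank with Faye.  [the west bank: Bram, Gus, Kira, Lev, Noor | the east bank: Dara, Faye, Hana]
6. Farmer goes back to the west bank alone.  [the west bank: Bram, Gus, Kira, Lev, Noor | the east bank: Dara, Faye, Hana]
7. Farmer goes to the east bank with Bram.  [the west bank: Gus, Kira, Lev, Noor | the east bank: Bram, Dara, Faye, Hana]
8. Farmer goes back to the west bank with Hana.  [the west bank: Gus, Hana, Kira, Lev, Noor | the east bank: Bram, Dara, Faye]
9. Farmer goes to the east bank with Gus.  [the west bank: Hana, Kira, Lev, Noor | the east bank: Bram, Dara, Faye, Gus]
10. Farmer goes back to the west bank alone.  [the west bank: Hana, Kira, Lev, Noor | the east bank: Bram, Dara, Faye, Gus]
11. Farmer goes to the east bank with Noor.  [the west bank: Hana, Kira, Lev | the east bank: Bram, Dara, Faye, Gus, Noor]
12. Farmer goes back to the west bank alone.  [the west bank: Hana, Kira, Lev | the east bank: Bram, Dara, Faye, Gus, Noor]
13. Farmer goes to the east bank with Kira.  [the west bank: Hana, Lev | the east bank: Bram, Dara, Faye, Gus, Kira, Noor]
14. Farmer goes back to the west bank alone.  [the west bank: Hana, Lev | the east bank: Bram, Dara, Faye, Gus, Kira, Noor]
15. Farmer goes to the east bank with Lev.  [the west bank: Hana | the east bank: Bram, Dara, Faye, Gus, Kira, Lev, Noor]
16. Farmer goes back to the west bank alone.  [the west bank: Hana | the east bank: Bram, Dara, Faye, Gus, Kira, Lev, Noor]
17. Farmer goes to the east bank with Hana.  [the west bank: — | the east bank: Bram, Dara, Faye, Gus, Hana, Kira, Lev, Noor]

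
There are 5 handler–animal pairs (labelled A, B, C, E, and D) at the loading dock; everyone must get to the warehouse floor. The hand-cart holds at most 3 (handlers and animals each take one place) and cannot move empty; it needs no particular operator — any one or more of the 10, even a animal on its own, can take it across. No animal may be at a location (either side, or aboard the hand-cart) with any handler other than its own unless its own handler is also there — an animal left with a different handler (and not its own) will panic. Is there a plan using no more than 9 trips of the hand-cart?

No

Counting alone: each trip to the warehouse floor takes at most 3 across and each return brings at least 1 back, so after t trips out (and t−1 returns) at most 3t − (t−1) of the 10 are across; that first reaches 10 at t = 5, so at least 9 crossings are needed.
The safety rule pushes this higher. Following every safe sequence of crossings, the most of the 10 that can be at the warehouse floor as the hand-cart arrives there on crossing 9 is 9 — never all 10.
So the move cannot be finished within 9 crossings. (The shortest complete plan takes 11:)
1. animal A and handler A cross → the warehouse floor.
2. handler A crosses ← the loading dock.
3. animal B, animal C, and animal E cross → the warehouse floor.
4. animal A crosses ← the loading dock.
5. handler B, handler C, and handler E cross → the warehouse floor.
6. animal B and handler B cross ← the loading dock.
7. handler A, handler B, and handler D cross → the warehouse floor.
8. animal C crosses ← the loading dock.
9. animal A and animal B cross → the warehouse floor.
10. animal A crosses ← the loading dock.
11. animal A, animal C, and animal D cross → the warehouse floor.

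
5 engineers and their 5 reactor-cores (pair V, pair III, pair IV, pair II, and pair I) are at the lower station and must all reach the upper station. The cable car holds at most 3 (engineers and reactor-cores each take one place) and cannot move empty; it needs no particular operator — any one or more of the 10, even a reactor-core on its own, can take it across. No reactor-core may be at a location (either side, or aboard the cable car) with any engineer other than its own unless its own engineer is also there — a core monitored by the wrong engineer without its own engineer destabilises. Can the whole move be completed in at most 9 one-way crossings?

No

Counting alone: each trip to the upper station takes at most 3 across and each return brings at least 1 back, so after t trips out (and t−1 returns) at most 3t − (t−1) of the 10 are across; that first reaches 10 at t = 5, so at least 9 crossings are needed.
The safety rule pushes this higher. Following every safe sequence of crossings, the most of the 10 that can be at the upper station as the cable car arrives there on crossing 9 is 9 — never all 10.
So the move cannot be finished within 9 crossings. (The shortest complete plan takes 11:)
1. engineer V and reactor-core V cross → the upper station.
2. engineer V crosses ← the lower station.
3. reactor-core II, reactor-core III, and reactor-core IV cross → the upper station.
4. reactor-core V crosses ← the lower station.
5. engineer II, engineer III, and engineer IV cross → the upper station.
6. engineer III and reactor-core III cross ← the lower station.
7. engineer I, engineer III, and engineer V cross → the upper station.
8. reactor-core IV crosses ← the lower station.
9. reactor-core III and reactor-core V cross → the upper station.
10. reactor-core V crosses ← the lower station.
11. reactor-core I, reactor-core IV, and reactor-core V cross → the upper station.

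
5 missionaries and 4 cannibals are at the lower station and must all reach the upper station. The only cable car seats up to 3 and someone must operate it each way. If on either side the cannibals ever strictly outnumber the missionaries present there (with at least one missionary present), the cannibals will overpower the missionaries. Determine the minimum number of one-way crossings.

Counting alone: each trip to the upper station takes at most 3 across and each return brings at least 1 back, so after t trips out (and t−1 returns) at most 3t − (t−1) of the 9 are across; that first reaches 9 at t = 4, so at least 7 crossings are needed.
The plan below uses exactly 7 crossings, so it is optimal:
1. 3 cannibals → the upper station.  (the lower station: 5M 1C; the upper station: 0M 3C)
2. 1 cannibal ← the lower station.  (the lower station: 5M 2C; the upper station: 0M 2C)
3. 3 missionaries → the upper station.  (the lower station: 2M 2C; the upper station: 3M 2C)
4. 1 missionary ← the lower station.  (the lower station: 3M 2C; the upper station: 2M 2C)
5. 2 missionaries and 1 cannibal → the upper station.  (the lower station: 1M 1C; the upper station: 4M 3C)
6. 1 missionary ← the lower station.  (the lower station: 2M 1C; the upper station: 3M 3C)
7. 2 missionaries and 1 cannibal → the upper station.  (the lower station: 0M 0C; the upper station: 5M 4C)

7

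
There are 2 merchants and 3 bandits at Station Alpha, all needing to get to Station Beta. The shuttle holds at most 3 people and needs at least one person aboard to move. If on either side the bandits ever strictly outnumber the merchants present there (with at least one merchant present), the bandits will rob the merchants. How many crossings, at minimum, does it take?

impossible

The bandits already outnumber the merchants at Station Alpha before anyone moves, so the starting position itself is disallowed.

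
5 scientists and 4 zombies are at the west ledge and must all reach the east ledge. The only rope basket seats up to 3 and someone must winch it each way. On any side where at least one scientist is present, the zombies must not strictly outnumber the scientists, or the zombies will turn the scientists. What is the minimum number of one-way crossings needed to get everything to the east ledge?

7

Counting alone: each trip to the east ledge takes at most 3 across and each return brings at least 1 back, so after t trips out (and t−1 returns) at most 3t − (t−1) of the 9 are across; that first reaches 9 at t = 4, so at least 7 crossings are needed.
The plan below uses exactly 7 crossings, so it is optimal:
1. 3 zombies → the east ledge.  (the west ledge: 5S 1Z; the east ledge: 0S 3Z)
2. 1 zombie ← the west ledge.  (the west ledge: 5S 2Z; the east ledge: 0S 2Z)
3. 3 scientists → the east ledge.  (the west ledge: 2S 2Z; the east ledge: 3S 2Z)
4. 1 scientist ← the west ledge.  (the west ledge: 3S 2Z; the east ledge: 2S 2Z)
5. 2 scientists and 1 zombie → the east ledge.  (the west ledge: 1S 1Z; the east ledge: 4S 3Z)
6. 1 scientist ← the west ledge.  (the west ledge: 2S 1Z; the east ledge: 3S 3Z)
7. 2 scientists and 1 zombie → the east ledge.  (the west ledge: 0S 0Z; the east ledge: 5S 4Z)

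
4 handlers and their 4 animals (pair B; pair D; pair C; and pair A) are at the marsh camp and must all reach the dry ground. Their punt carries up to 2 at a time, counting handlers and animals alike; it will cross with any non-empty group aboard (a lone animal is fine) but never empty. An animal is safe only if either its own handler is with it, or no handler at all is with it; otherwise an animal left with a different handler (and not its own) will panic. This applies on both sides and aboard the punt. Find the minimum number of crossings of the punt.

impossible

Following every safe sequence of crossings from the start, the most of the 8 that can be at the dry ground as the punt arrives there on crossings 1, 3, 5 is 2, 3, 4 respectively; the best ever achieved is 4 of 8.
From crossing 7 on, no configuration arises that was not already reachable earlier: only 44 distinct safe configurations (who is on which side, and where the punt is) can ever be reached, none of them has everyone across, and every continuation just revisits them. So no valid plan exists.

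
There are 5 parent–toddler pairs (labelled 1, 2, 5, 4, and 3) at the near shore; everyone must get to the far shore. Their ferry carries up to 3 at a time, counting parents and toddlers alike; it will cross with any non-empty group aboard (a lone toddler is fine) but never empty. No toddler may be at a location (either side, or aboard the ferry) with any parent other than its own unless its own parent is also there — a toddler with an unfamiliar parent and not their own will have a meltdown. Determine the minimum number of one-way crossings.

Counting alone: each trip to the far shore takes at most 3 across and each return brings at least 1 back, so after t trips out (and t−1 returns) at most 3t − (t−1) of the 10 are across; that first reaches 10 at t = 5, so at least 9 crossings are needed.
The safety rule pushes this higher. Following every safe sequence of crossings, the most of the 10 that can be at the far shore as the ferry arrives there on crossing 9 is 9 — never all 10.
So no plan with fewer than 11 crossings exists, and this one achieves 11:
1. parent 1 and toddler 1 cross → the far shore.
2. parent 1 crosses ← the near shore.
3. toddler 2, toddler 4, and toddler 5 cross → the far shore.
4. toddler 1 crosses ← the near shore.
5. parent 2, parent 4, and parent 5 cross → the far shore.
6. parent 2 and toddler 2 cross ← the near shore.
7. parent 1, parent 2, and parent 3 cross → the far shore.
8. toddler 5 crosses ← the near shore.
9. toddler 1 and toddler 2 cross → the far shore.
10. toddler 1 crosses ← the near shore.
11. toddler 1, toddler 3, and toddler 5 cross → the far shore.

11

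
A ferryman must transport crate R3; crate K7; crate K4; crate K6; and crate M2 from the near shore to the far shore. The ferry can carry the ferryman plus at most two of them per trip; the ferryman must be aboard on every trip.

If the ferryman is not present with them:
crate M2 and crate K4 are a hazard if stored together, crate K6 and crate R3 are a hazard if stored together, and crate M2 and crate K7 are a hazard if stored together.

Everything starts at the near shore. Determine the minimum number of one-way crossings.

Counting alone: the ferryman can take at most 2 across per trip to the far shore, so moving all 5 needs at least 3 loaded trips out, with a return between consecutive ones — at least 5 crossings.
The plan below uses exactly 5 crossings, so it is optimal:
1. Ferryman goes to the far shore with crate M2 and crate R3.  [the near shore: crate K4, crate K6, crate K7 | the far shore: crate M2, crate R3]
2. Ferryman goes back to the near shore alone.  [the near shore: crate K4, crate K6, crate K7 | the far shore: crate M2, crate R3]
3. Ferryman goes to the far shore with crate K4 and crate K7.  [the near shore: crate K6 | the far shore: crate K4, crate K7, crate M2, crate R3]
4. Ferryman goes back to the near shore with crate M2.  [the near shore: crate K6, crate M2 | the far shore: crate K4, crate K7, crate R3]
5. Ferryman goes to the far shore with crate K6 and crate M2.  [the near shore: — | the far shore: crate K4, crate K6, crate K7, crate M2, crate R3]

5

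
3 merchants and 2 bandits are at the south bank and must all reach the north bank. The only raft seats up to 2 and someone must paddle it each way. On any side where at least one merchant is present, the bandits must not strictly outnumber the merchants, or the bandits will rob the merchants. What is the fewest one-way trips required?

7

Counting alone: each trip to the north bank takes at most 2 across and each return brings at least 1 back, so after t trips out (and t−1 returns) at most 2t − (t−1) of the 5 are across; that first reaches 5 at t = 4, so at least 7 crossings are needed.
The plan below uses exactly 7 crossings, so it is optimal:
1. 2 bandits → the north bank.  (the south bank: 3M 0B; the north bank: 0M 2B)
2. 1 bandit ← the south bank.  (the south bank: 3M 1B; the north bank: 0M 1B)
3. 2 merchants → the north bank.  (the south bank: 1M 1B; the north bank: 2M 1B)
4. 1 merchant ← the south bank.  (the south bank: 2M 1B; the north bank: 1M 1B)
5. 1 merchant and 1 bandit → the north bank.  (the south bank: 1M 0B; the north bank: 2M 2B)
6. 1 bandit ← the south bank.  (the south bank: 1M 1B; the north bank: 2M 1B)
7. 1 merchant and 1 bandit → the north bank.  (the south bank: 0M 0B; the north bank: 3M 2B)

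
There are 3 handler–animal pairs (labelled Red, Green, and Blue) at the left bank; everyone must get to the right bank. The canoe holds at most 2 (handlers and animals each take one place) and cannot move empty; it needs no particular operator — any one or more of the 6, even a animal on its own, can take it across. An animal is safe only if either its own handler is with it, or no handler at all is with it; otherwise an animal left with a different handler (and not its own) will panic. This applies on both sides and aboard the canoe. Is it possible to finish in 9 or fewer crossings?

Counting alone: each trip to the right bank takes at most 2 across and each return brings at least 1 back, so after t trips out (and t−1 returns) at most 2t − (t−1) of the 6 are across; that first reaches 6 at t = 5, so at least 9 crossings are needed.
The safety rule pushes this higher. Following every safe sequence of crossings, the most of the 6 that can be at the right bank as the canoe arrives there on crossing 9 is 5 — never all 6.
So the move cannot be finished within 9 crossings. (The shortest complete plan takes 11:)
1. animal Red and handler Red cross → the right bank.
2. handler Red crosses ← the left bank.
3. animal Blue and animal Green cross → the right bank.
4. animal Red crosses ← the left bank.
5. handler Blue and handler Green cross → the right bank.
6. animal Green and handler Green cross ← the left bank.
7. handler Green and handler Red cross → the right bank.
8. animal Blue crosses ← the left bank.
9. animal Green and animal Red cross → the right bank.
10. handler Blue crosses ← the left bank.
11. animal Blue and handler Blue cross → the right bank.

No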